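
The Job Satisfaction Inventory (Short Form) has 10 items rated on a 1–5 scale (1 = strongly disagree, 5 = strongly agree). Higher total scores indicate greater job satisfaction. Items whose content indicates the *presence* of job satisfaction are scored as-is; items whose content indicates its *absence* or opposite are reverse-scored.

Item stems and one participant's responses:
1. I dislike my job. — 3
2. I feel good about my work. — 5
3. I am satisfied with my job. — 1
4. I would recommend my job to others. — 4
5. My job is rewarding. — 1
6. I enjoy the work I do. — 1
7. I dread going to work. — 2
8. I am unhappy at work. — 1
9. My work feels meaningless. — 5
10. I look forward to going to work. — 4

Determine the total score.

29

Items 1, 7, 8, 9 describe the absence/opposite of job satisfaction → reverse-score.
on a 1–5 scale, reversed = 6 − raw.
  item 1: 6 − 3 = 3
  item 2: 5
  item 3: 1
  item 4: 4
  item 5: 1
  item 6: 1
  item 7: 6 − 2 = 4
  item 8: 6 − 1 = 5
  item 9: 6 − 5 = 1
  item 10: 4
Total = 3 + 5 + 1 + 4 + 1 + 1 + 4 + 5 + 1 + 4 = 29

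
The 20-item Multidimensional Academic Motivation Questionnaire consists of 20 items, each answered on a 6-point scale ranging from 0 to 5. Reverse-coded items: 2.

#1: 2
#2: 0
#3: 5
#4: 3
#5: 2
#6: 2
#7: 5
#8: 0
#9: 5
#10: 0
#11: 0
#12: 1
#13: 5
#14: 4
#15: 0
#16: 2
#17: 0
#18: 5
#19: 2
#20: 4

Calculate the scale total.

52

Raw sum = 47. Reverse-coded items: 2; their raw sum = 0.
Each reversal replaces raw with 5 − raw, changing the total by 5 − 2·raw per item.
Total = 47 + 1·5 − 2·0 = 47 + 5 − 0 = 52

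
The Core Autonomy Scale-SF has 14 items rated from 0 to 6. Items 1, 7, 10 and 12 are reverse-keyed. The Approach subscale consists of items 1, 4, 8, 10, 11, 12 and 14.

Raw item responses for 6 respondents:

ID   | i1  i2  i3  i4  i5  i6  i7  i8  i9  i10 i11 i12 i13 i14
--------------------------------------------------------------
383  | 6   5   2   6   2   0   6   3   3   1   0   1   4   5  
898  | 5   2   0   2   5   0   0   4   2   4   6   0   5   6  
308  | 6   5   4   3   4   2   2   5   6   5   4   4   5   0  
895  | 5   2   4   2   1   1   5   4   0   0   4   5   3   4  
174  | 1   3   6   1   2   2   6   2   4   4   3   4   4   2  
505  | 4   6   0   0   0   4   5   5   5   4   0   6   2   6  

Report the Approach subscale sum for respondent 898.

27

Respondent 898 raw: 5, 2, 0, 2, 5, 0, 0, 4, 2, 4, 6, 0, 5, 6.
Approach items: 1, 4, 8, 10, 11, 12, 14.
Reverse-coded (on a 0–6 scale, reversed = 6 − raw):
  item 1: 6 − 5 = 1
  item 4: 2
  item 8: 4
  item 10: 6 − 4 = 2
  item 11: 6
  item 12: 6 − 0 = 6
  item 14: 6
Sum = 1 + 2 + 4 + 2 + 6 + 6 + 6 = 27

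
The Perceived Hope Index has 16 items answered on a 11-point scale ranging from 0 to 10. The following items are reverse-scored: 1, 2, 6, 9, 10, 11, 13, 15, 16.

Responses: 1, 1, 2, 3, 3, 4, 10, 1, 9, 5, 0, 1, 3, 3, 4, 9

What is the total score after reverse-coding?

77

Reversing items 1, 2, 6, 9, 10, 11, 13, 15, & 16 with 10 − raw:
Total = (10−1) + (10−1) + 2 + 3 + 3 + (10−4) + 10 + 1 + (10−9) + (10−5) + (10−0) + 1 + (10−3) + 3 + (10−4) + (10−9)
      = 9 + 9 + 2 + 3 + 3 + 6 + 10 + 1 + 1 + 5 + 10 + 1 + 7 + 3 + 6 + 1 = 77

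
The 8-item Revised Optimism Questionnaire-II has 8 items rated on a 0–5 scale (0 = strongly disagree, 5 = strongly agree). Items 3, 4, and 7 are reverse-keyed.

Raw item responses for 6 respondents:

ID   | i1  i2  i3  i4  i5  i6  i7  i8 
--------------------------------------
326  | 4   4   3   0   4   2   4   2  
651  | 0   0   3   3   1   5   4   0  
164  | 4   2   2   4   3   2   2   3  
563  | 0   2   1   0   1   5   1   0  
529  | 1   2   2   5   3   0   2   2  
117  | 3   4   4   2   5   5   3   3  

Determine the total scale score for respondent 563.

Respondent 563 raw: 0, 2, 1, 0, 1, 5, 1, 0.
Reverse-coded (on a 0–5 scale, reversed = 5 − raw):
  item 1: 0
  item 2: 2
  item 3: 5 − 1 = 4
  item 4: 5 − 0 = 5
  item 5: 1
  item 6: 5
  item 7: 5 − 1 = 4
  item 8: 0
Sum = 0 + 2 + 4 + 5 + 1 + 5 + 4 + 0 = 21

21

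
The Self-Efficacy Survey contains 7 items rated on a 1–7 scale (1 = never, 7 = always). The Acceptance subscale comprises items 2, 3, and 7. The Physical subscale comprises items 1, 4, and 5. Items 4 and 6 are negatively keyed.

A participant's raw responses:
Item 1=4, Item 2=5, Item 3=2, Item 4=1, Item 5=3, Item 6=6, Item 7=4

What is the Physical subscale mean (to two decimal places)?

Physical items: 1, 4, 5.
Of these, item 4 is negatively keyed; reverse-coded value = 8 − response.
  item 1: 4
  item 4: 8 − 1 = 7
  item 5: 3
Sum = 4 + 7 + 3 = 14
Mean = 14 / 3 = 4.67

4.67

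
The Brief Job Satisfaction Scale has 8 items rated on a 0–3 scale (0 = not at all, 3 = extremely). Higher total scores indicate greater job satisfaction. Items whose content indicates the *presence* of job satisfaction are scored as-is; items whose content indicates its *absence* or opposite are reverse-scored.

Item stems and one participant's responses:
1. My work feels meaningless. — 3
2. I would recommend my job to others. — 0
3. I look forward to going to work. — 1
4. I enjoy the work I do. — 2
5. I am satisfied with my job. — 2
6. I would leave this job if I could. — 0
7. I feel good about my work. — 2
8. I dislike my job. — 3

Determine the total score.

Items 1, 6, 8 describe the absence/opposite of job satisfaction → reverse-score.
on a 0–3 scale, reversed = 3 − raw.
  item 1: 3 − 3 = 0
  item 2: 0
  item 3: 1
  item 4: 2
  item 5: 2
  item 6: 3 − 0 = 3
  item 7: 2
  item 8: 3 − 3 = 0
Total = 0 + 0 + 1 + 2 + 2 + 3 + 2 + 0 = 10

10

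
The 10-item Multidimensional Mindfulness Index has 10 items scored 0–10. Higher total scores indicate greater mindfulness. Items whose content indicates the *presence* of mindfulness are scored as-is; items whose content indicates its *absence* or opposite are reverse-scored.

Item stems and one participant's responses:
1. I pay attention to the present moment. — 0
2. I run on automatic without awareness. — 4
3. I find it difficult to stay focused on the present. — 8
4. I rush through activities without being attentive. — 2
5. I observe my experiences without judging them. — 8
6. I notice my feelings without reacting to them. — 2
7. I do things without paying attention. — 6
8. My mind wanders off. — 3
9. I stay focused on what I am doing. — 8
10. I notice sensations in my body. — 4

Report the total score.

49

Items 2, 3, 4, 7, 8 describe the absence/opposite of mindfulness → reverse-score.
reversed = (0+10) − raw = 10 − raw.
  item 1: 0
  item 2: 10 − 4 = 6
  item 3: 10 − 8 = 2
  item 4: 10 − 2 = 8
  item 5: 8
  item 6: 2
  item 7: 10 − 6 = 4
  item 8: 10 − 3 = 7
  item 9: 8
  item 10: 4
Total = 0 + 6 + 2 + 8 + 8 + 2 + 4 + 7 + 8 + 4 = 49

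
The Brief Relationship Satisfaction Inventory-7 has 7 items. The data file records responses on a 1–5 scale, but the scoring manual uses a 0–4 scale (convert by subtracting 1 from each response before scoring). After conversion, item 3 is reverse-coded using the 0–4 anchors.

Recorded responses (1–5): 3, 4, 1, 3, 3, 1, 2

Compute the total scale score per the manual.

Convert to 0–4: 2, 3, 0, 2, 2, 0, 1
Reverse-coded (reversed = (0+4) − raw = 4 − raw):
  item 3: 4 − 0 = 4
Scored: 2, 3, 4, 2, 2, 0, 1
Total = 14

14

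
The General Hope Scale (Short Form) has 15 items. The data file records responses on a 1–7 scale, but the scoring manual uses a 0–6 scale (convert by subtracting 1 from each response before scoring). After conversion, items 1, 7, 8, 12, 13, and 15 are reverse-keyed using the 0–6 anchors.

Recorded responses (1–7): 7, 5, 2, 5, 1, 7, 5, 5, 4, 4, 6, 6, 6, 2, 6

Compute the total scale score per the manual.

Convert to 0–6: 6, 4, 1, 4, 0, 6, 4, 4, 3, 3, 5, 5, 5, 1, 5
Reverse-coded (reversed = (0+6) − raw = 6 − raw):
  item 1: 6 − 6 = 0
  item 7: 6 − 4 = 2
  item 8: 6 − 4 = 2
  item 12: 6 − 5 = 1
  item 13: 6 − 5 = 1
  item 15: 6 − 5 = 1
Scored: 0, 4, 1, 4, 0, 6, 2, 2, 3, 3, 5, 1, 1, 1, 1
Total = 34

34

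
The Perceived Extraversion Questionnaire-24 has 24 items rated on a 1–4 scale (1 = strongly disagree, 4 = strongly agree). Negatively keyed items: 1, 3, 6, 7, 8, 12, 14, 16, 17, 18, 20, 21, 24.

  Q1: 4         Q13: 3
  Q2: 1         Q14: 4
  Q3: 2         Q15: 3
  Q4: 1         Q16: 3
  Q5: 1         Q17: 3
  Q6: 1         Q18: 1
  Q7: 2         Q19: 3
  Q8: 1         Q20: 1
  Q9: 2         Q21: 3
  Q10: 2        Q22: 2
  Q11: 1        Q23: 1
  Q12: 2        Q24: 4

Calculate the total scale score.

54

Negatively keyed items use 5 − raw:
  item 1: 5 − 4 = 1
  item 3: 5 − 2 = 3
  item 6: 5 − 1 = 4
  item 7: 5 − 2 = 3
  item 8: 5 − 1 = 4
  item 12: 5 − 2 = 3
  item 14: 5 − 4 = 1
  item 16: 5 − 3 = 2
  item 17: 5 − 3 = 2
  item 18: 5 − 1 = 4
  item 20: 5 − 1 = 4
  item 21: 5 − 3 = 2
  item 24: 5 − 4 = 1
Scored responses: 1, 1, 3, 1, 1, 4, 3, 4, 2, 2, 1, 3, 3, 1, 3, 2, 2, 4, 3, 4, 2, 2, 1, 1
Total = 1 + 1 + 3 + 1 + 1 + 4 + 3 + 4 + 2 + 2 + 1 + 3 + 3 + 1 + 3 + 2 + 2 + 4 + 3 + 4 + 2 + 2 + 1 + 1 = 54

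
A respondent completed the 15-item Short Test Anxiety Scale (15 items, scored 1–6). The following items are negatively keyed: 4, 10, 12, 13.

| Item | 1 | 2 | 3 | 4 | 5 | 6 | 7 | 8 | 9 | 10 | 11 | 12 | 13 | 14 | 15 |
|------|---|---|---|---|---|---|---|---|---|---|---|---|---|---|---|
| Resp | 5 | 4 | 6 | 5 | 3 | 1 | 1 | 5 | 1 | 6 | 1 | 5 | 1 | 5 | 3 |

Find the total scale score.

46

Raw sum = 52. Negatively keyed items: 4, 10, 12, 13; their raw sum = 17.
Each reversal replaces raw with 7 − raw, changing the total by 7 − 2·raw per item.
Total = 52 + 4·7 − 2·17 = 52 + 28 − 34 = 46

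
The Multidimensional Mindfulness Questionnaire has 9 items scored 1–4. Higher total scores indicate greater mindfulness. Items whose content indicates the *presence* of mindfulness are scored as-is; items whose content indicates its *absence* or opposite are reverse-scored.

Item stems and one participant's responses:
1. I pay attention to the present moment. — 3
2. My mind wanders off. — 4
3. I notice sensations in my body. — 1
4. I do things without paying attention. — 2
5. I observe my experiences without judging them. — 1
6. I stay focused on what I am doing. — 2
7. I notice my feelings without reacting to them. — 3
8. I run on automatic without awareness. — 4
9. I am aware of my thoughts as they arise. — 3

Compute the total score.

18

Items 2, 4, 8 describe the absence/opposite of mindfulness → reverse-score.
reverse-coded value = 5 − response.
  item 1: 3
  item 2: 5 − 4 = 1
  item 3: 1
  item 4: 5 − 2 = 3
  item 5: 1
  item 6: 2
  item 7: 3
  item 8: 5 − 4 = 1
  item 9: 3
Total = 3 + 1 + 1 + 3 + 1 + 2 + 3 + 1 + 3 = 18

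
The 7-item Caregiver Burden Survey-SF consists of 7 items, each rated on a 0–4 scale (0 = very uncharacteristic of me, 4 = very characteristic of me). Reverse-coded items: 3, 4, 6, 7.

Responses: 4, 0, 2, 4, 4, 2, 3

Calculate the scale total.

Reversing items 3, 4, 6, & 7 with 4 − raw:
Total = 4 + 0 + (4−2) + (4−4) + 4 + (4−2) + (4−3)
      = 4 + 0 + 2 + 0 + 4 + 2 + 1 = 13

13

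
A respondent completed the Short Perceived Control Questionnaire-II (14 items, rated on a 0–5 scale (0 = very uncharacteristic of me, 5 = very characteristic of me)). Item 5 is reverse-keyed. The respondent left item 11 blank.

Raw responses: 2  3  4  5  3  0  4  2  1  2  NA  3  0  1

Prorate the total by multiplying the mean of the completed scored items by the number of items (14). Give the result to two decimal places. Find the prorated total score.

Reverse-coded (on a 0–5 scale, reversed = 5 − raw):
  item 5: 5 − 3 = 2
Completed scored items (13 of 14): 2, 3, 4, 5, 2, 0, 4, 2, 1, 2, 3, 0, 1; sum = 29.
Person mean = 29 / 13 ≈ 2.2308
Prorated total = (29 / 13) × 14 = 31.23 (to 2 dp)

31.23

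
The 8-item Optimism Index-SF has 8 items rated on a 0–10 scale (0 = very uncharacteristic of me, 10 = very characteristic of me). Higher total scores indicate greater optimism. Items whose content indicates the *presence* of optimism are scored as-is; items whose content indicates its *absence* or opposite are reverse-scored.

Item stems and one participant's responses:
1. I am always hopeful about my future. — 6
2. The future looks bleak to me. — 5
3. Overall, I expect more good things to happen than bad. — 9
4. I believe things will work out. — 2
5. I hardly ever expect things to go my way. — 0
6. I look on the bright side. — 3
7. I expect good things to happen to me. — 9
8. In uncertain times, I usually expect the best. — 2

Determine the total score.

Items 2, 5 describe the absence/opposite of optimism → reverse-score.
on a 0–10 scale, reversed = 10 − raw.
  item 1: 6
  item 2: 10 − 5 = 5
  item 3: 9
  item 4: 2
  item 5: 10 − 0 = 10
  item 6: 3
  item 7: 9
  item 8: 2
Total = 6 + 5 + 9 + 2 + 10 + 3 + 9 + 2 = 46

46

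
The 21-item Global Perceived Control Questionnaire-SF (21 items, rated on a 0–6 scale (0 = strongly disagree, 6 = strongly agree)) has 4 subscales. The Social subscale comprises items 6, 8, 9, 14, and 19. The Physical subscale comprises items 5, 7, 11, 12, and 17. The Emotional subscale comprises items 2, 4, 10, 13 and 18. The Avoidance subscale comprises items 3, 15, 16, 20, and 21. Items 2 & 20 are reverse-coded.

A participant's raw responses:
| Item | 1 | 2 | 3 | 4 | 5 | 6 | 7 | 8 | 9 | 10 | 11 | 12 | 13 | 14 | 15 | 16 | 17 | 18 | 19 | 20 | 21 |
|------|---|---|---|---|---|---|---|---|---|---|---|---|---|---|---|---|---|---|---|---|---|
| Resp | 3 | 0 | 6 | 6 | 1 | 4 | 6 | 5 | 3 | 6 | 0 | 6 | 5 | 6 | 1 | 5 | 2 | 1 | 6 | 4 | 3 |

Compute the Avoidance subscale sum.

17

Avoidance items: 3, 15, 16, 20, 21.
Of these, item 20 is reverse-coded; reverse-coded value = 6 − response.
  item 3: 6
  item 15: 1
  item 16: 5
  item 20: 6 − 4 = 2
  item 21: 3
Sum = 6 + 1 + 5 + 2 + 3 = 17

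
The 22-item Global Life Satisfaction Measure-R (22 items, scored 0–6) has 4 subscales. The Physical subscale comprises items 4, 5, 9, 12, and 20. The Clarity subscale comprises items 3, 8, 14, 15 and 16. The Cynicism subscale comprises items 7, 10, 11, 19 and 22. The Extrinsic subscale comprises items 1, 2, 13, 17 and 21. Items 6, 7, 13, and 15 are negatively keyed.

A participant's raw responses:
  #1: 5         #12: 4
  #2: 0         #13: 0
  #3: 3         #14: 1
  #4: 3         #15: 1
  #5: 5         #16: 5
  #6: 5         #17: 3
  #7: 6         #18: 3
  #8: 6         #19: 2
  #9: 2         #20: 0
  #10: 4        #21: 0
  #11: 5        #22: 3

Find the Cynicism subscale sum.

Cynicism items: 7, 10, 11, 19, 22.
Of these, item 7 is negatively keyed; on a 0–6 scale, reversed = 6 − raw.
  item 7: 6 − 6 = 0
  item 10: 4
  item 11: 5
  item 19: 2
  item 22: 3
Sum = 0 + 4 + 5 + 2 + 3 = 14

14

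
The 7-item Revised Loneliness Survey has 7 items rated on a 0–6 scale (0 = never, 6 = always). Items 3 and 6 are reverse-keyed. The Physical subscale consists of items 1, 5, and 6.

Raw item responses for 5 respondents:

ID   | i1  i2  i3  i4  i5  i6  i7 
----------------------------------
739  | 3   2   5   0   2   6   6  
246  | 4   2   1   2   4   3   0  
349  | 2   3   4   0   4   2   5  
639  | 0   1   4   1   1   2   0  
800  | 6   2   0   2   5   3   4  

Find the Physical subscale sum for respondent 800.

Respondent 800 raw: 6, 2, 0, 2, 5, 3, 4.
Physical items: 1, 5, 6.
Reverse-coded (on a 0–6 scale, reversed = 6 − raw):
  item 1: 6
  item 5: 5
  item 6: 6 − 3 = 3
Sum = 6 + 5 + 3 = 14

14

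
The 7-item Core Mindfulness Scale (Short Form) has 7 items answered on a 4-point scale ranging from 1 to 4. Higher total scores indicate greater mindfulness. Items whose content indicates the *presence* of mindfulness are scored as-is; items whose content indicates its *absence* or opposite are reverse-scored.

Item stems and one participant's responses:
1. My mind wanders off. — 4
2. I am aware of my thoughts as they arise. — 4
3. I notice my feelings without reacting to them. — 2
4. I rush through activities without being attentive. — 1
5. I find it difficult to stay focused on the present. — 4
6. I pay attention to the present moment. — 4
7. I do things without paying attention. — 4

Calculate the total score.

Items 1, 4, 5, 7 describe the absence/opposite of mindfulness → reverse-score.
on a 1–4 scale, reversed = 5 − raw.
  item 1: 5 − 4 = 1
  item 2: 4
  item 3: 2
  item 4: 5 − 1 = 4
  item 5: 5 − 4 = 1
  item 6: 4
  item 7: 5 − 4 = 1
Total = 1 + 4 + 2 + 4 + 1 + 4 + 1 = 17

17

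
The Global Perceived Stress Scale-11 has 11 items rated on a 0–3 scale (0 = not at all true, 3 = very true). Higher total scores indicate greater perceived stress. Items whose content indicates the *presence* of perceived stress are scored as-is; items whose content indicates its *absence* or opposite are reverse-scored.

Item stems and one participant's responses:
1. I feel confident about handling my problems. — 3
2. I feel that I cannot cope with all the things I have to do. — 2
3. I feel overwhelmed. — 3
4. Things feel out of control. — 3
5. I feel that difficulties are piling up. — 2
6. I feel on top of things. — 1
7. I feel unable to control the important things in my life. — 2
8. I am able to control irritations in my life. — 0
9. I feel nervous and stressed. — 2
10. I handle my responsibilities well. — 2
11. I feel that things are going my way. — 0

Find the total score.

23

Items 1, 6, 8, 10, 11 describe the absence/opposite of perceived stress → reverse-score.
reverse-coded value = 3 − response.
  item 1: 3 − 3 = 0
  item 2: 2
  item 3: 3
  item 4: 3
  item 5: 2
  item 6: 3 − 1 = 2
  item 7: 2
  item 8: 3 − 0 = 3
  item 9: 2
  item 10: 3 − 2 = 1
  item 11: 3 − 0 = 3
Total = 0 + 2 + 3 + 3 + 2 + 2 + 2 + 3 + 2 + 1 + 3 = 23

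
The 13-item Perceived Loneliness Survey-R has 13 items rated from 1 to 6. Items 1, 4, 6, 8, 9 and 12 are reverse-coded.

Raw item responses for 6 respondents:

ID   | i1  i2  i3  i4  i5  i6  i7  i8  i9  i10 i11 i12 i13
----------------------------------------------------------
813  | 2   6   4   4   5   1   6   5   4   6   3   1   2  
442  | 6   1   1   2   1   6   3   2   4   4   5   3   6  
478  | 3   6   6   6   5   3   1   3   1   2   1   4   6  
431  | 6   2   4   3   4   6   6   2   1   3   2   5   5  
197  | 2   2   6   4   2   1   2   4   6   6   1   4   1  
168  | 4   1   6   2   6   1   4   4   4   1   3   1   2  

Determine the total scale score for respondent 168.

49

Respondent 168 raw: 4, 1, 6, 2, 6, 1, 4, 4, 4, 1, 3, 1, 2.
Reverse-coded (reversed = (1+6) − raw = 7 − raw):
  item 1: 7 − 4 = 3
  item 2: 1
  item 3: 6
  item 4: 7 − 2 = 5
  item 5: 6
  item 6: 7 − 1 = 6
  item 7: 4
  item 8: 7 − 4 = 3
  item 9: 7 − 4 = 3
  item 10: 1
  item 11: 3
  item 12: 7 − 1 = 6
  item 13: 2
Sum = 3 + 1 + 6 + 5 + 6 + 6 + 4 + 3 + 3 + 1 + 3 + 6 + 2 = 49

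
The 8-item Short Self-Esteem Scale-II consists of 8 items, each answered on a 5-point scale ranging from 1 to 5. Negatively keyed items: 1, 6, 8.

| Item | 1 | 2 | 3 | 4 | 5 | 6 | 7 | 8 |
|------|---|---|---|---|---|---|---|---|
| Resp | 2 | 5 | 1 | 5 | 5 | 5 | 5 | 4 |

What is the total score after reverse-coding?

Negatively keyed items use 6 − raw:
  item 1: 6 − 2 = 4
  item 6: 6 − 5 = 1
  item 8: 6 − 4 = 2
Scored items: 4, 5, 1, 5, 5, 1, 5, 2
Total = 4 + 5 + 1 + 5 + 5 + 1 + 5 + 2 = 28

28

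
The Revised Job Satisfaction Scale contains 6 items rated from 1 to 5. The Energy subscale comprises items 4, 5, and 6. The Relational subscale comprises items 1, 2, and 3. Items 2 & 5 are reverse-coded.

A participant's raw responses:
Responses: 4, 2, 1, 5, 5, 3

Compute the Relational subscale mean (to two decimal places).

3.00

Relational items: 1, 2, 3.
Of these, item 2 is reverse-coded; on a 1–5 scale, reversed = 6 − raw.
  item 1: 4
  item 2: 6 − 2 = 4
  item 3: 1
Sum = 4 + 4 + 1 = 9
Mean = 9 / 3 = 3.00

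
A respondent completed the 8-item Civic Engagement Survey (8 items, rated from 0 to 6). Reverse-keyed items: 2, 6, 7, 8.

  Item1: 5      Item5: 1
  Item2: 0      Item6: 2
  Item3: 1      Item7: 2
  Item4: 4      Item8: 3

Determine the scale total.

28

Reverse-coded items (on a 0–6 scale, reversed = 6 − raw):
  item 2: 6 − 0 = 6
  item 6: 6 − 2 = 4
  item 7: 6 − 2 = 4
  item 8: 6 − 3 = 3
After reverse-coding: 5, 6, 1, 4, 1, 4, 4, 3
Total = 5 + 6 + 1 + 4 + 1 + 4 + 4 + 3 = 28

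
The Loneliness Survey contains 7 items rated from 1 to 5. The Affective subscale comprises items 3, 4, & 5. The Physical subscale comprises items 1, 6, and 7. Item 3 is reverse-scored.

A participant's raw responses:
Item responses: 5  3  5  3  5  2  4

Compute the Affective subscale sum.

Affective items: 3, 4, 5.
Of these, item 3 is reverse-scored; reverse-coded value = 6 − response.
  item 3: 6 − 5 = 1
  item 4: 3
  item 5: 5
Sum = 1 + 3 + 5 = 9

9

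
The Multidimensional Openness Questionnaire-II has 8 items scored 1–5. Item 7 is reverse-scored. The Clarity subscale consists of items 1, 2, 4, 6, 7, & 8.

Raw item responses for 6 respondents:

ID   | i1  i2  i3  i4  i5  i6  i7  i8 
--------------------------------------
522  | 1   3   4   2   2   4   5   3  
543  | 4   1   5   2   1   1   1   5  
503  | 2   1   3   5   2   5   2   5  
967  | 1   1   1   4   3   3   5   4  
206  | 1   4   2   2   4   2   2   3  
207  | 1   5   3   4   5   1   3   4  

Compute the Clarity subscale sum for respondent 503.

22

Respondent 503 raw: 2, 1, 3, 5, 2, 5, 2, 5.
Clarity items: 1, 2, 4, 6, 7, 8.
Reverse-coded (reversed = (1+5) − raw = 6 − raw):
  item 1: 2
  item 2: 1
  item 4: 5
  item 6: 5
  item 7: 6 − 2 = 4
  item 8: 5
Sum = 2 + 1 + 5 + 5 + 4 + 5 = 22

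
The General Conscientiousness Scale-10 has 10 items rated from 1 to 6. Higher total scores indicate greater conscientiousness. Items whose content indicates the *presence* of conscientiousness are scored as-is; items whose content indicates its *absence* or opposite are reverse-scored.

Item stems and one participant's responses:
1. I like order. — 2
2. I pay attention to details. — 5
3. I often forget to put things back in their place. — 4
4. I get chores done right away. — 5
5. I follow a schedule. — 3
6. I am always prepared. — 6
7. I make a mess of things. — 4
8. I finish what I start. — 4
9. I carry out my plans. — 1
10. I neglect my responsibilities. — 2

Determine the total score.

37

Items 3, 7, 10 describe the absence/opposite of conscientiousness → reverse-score.
reversed = (1+6) − raw = 7 − raw.
  item 1: 2
  item 2: 5
  item 3: 7 − 4 = 3
  item 4: 5
  item 5: 3
  item 6: 6
  item 7: 7 − 4 = 3
  item 8: 4
  item 9: 1
  item 10: 7 − 2 = 5
Total = 2 + 5 + 3 + 5 + 3 + 6 + 3 + 4 + 1 + 5 = 37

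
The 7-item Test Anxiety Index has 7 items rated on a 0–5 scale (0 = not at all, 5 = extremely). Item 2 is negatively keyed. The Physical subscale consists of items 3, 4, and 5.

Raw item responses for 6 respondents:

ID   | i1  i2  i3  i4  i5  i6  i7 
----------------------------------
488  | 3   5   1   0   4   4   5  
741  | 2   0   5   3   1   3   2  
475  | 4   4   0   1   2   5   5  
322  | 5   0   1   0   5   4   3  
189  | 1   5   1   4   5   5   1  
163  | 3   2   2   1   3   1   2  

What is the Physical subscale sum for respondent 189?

10

Respondent 189 raw: 1, 5, 1, 4, 5, 5, 1.
Physical items: 3, 4, 5.
Reverse-coded (reverse-coded value = 5 − response):
  item 3: 1
  item 4: 4
  item 5: 5
Sum = 1 + 4 + 5 = 10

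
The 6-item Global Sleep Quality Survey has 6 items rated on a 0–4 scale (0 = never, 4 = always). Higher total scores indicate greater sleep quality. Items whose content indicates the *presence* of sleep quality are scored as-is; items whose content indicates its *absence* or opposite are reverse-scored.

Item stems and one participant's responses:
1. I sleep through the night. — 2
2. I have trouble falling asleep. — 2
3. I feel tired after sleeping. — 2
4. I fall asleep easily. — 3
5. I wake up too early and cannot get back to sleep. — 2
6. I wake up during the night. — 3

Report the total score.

Items 2, 3, 5, 6 describe the absence/opposite of sleep quality → reverse-score.
on a 0–4 scale, reversed = 4 − raw.
  item 1: 2
  item 2: 4 − 2 = 2
  item 3: 4 − 2 = 2
  item 4: 3
  item 5: 4 − 2 = 2
  item 6: 4 − 3 = 1
Total = 2 + 2 + 2 + 3 + 2 + 1 = 12

12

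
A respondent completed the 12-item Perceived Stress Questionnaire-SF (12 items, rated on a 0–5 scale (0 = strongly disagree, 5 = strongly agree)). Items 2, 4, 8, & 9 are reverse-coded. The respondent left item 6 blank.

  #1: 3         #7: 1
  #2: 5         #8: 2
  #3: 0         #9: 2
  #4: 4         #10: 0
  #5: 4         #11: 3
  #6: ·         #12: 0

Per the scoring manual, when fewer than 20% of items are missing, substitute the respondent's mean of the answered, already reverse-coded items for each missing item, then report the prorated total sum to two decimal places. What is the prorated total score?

Reverse-coded (reverse-coded value = 5 − response):
  item 2: 5 − 5 = 0
  item 4: 5 − 4 = 1
  item 8: 5 − 2 = 3
  item 9: 5 − 2 = 3
Completed scored items (11 of 12): 3, 0, 0, 1, 4, 1, 3, 3, 0, 3, 0; sum = 18.
Person mean = 18 / 11 ≈ 1.6364
Prorated total = (18 / 11) × 12 = 19.64 (to 2 dp)

19.64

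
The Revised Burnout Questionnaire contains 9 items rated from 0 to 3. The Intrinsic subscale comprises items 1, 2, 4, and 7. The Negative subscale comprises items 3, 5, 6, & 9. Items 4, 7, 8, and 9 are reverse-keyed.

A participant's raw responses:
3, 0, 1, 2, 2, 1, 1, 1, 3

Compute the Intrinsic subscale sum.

6

Intrinsic items: 1, 2, 4, 7.
Of these, items 4 & 7 are reverse-keyed; on a 0–3 scale, reversed = 3 − raw.
  item 1: 3
  item 2: 0
  item 4: 3 − 2 = 1
  item 7: 3 − 1 = 2
Sum = 3 + 0 + 1 + 2 = 6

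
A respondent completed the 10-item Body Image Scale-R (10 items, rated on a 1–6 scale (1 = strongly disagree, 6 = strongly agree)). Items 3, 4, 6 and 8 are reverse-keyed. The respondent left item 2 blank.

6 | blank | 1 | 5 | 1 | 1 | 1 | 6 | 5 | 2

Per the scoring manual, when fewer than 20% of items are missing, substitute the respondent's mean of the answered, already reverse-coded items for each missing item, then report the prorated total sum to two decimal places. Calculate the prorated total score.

33.33

Reverse-coded (reverse-coded value = 7 − response):
  item 3: 7 − 1 = 6
  item 4: 7 − 5 = 2
  item 6: 7 − 1 = 6
  item 8: 7 − 6 = 1
Completed scored items (9 of 10): 6, 6, 2, 1, 6, 1, 1, 5, 2; sum = 30.
Person mean = 30 / 9 ≈ 3.3333
Prorated total = (30 / 9) × 10 = 33.33 (to 2 dp)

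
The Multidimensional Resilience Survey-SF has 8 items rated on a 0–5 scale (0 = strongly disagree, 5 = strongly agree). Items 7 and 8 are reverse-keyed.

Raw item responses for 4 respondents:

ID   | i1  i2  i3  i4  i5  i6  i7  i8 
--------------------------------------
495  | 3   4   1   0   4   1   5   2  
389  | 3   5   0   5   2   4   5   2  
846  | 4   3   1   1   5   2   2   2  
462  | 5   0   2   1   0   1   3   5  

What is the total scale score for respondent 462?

11

Respondent 462 raw: 5, 0, 2, 1, 0, 1, 3, 5.
Reverse-coded (reversed = (0+5) − raw = 5 − raw):
  item 1: 5
  item 2: 0
  item 3: 2
  item 4: 1
  item 5: 0
  item 6: 1
  item 7: 5 − 3 = 2
  item 8: 5 − 5 = 0
Sum = 5 + 0 + 2 + 1 + 0 + 1 + 2 + 0 = 11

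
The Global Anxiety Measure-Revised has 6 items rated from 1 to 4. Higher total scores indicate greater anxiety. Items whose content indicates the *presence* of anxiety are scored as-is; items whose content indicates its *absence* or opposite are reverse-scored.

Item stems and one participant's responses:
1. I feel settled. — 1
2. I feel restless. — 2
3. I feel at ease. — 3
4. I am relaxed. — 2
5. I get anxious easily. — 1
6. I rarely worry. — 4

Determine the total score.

13

Items 1, 3, 4, 6 describe the absence/opposite of anxiety → reverse-score.
reversed = (1+4) − raw = 5 − raw.
  item 1: 5 − 1 = 4
  item 2: 2
  item 3: 5 − 3 = 2
  item 4: 5 − 2 = 3
  item 5: 1
  item 6: 5 − 4 = 1
Total = 4 + 2 + 2 + 3 + 1 + 1 = 13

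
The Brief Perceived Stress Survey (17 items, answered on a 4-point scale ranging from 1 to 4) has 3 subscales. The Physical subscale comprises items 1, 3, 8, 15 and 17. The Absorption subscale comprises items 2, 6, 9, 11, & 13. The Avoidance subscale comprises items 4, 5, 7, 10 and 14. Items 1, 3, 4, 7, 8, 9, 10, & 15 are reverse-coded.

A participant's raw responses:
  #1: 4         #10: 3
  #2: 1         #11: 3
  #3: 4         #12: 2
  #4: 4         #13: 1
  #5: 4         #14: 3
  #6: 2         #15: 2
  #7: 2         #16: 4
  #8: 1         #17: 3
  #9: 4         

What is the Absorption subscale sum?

8

Absorption items: 2, 6, 9, 11, 13.
Of these, item 9 is reverse-coded; on a 1–4 scale, reversed = 5 − raw.
  item 2: 1
  item 6: 2
  item 9: 5 − 4 = 1
  item 11: 3
  item 13: 1
Sum = 1 + 2 + 1 + 3 + 1 = 8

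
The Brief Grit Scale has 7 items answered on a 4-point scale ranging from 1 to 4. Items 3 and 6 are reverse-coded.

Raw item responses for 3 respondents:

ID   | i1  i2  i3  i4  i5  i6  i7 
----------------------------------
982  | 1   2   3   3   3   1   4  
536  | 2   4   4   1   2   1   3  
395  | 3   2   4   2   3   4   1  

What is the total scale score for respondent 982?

Respondent 982 raw: 1, 2, 3, 3, 3, 1, 4.
Reverse-coded (reversed = (1+4) − raw = 5 − raw):
  item 1: 1
  item 2: 2
  item 3: 5 − 3 = 2
  item 4: 3
  item 5: 3
  item 6: 5 − 1 = 4
  item 7: 4
Sum = 1 + 2 + 2 + 3 + 3 + 4 + 4 = 19

19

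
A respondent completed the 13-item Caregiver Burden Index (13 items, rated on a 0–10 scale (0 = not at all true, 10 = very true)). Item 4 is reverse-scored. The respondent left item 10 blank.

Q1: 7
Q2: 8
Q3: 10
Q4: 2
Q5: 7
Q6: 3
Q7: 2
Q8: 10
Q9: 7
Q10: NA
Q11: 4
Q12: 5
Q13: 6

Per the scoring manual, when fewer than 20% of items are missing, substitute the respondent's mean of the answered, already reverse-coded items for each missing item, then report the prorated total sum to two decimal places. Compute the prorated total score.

Reverse-coded (reversed = (0+10) − raw = 10 − raw):
  item 4: 10 − 2 = 8
Completed scored items (12 of 13): 7, 8, 10, 8, 7, 3, 2, 10, 7, 4, 5, 6; sum = 77.
Person mean = 77 / 12 ≈ 6.4167
Prorated total = (77 / 12) × 13 = 83.42 (to 2 dp)

83.42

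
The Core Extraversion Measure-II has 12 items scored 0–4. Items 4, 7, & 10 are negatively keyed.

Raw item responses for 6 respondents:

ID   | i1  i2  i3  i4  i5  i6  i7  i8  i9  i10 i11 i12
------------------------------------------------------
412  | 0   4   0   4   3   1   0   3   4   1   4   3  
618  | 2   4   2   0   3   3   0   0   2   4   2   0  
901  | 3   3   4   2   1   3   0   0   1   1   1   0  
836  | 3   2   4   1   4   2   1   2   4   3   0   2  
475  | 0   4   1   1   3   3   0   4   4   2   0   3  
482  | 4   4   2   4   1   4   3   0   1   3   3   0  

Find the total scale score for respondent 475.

Respondent 475 raw: 0, 4, 1, 1, 3, 3, 0, 4, 4, 2, 0, 3.
Reverse-coded (on a 0–4 scale, reversed = 4 − raw):
  item 1: 0
  item 2: 4
  item 3: 1
  item 4: 4 − 1 = 3
  item 5: 3
  item 6: 3
  item 7: 4 − 0 = 4
  item 8: 4
  item 9: 4
  item 10: 4 − 2 = 2
  item 11: 0
  item 12: 3
Sum = 0 + 4 + 1 + 3 + 3 + 3 + 4 + 4 + 4 + 2 + 0 + 3 = 31

31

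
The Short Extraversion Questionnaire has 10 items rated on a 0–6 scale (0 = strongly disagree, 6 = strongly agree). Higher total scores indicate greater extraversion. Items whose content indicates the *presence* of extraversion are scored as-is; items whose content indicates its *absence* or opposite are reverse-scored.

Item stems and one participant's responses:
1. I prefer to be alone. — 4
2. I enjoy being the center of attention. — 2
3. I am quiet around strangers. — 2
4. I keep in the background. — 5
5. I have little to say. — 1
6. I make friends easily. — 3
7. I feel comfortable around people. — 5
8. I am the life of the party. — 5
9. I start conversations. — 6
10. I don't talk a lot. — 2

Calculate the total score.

Items 1, 3, 4, 5, 10 describe the absence/opposite of extraversion → reverse-score.
on a 0–6 scale, reversed = 6 − raw.
  item 1: 6 − 4 = 2
  item 2: 2
  item 3: 6 − 2 = 4
  item 4: 6 − 5 = 1
  item 5: 6 − 1 = 5
  item 6: 3
  item 7: 5
  item 8: 5
  item 9: 6
  item 10: 6 − 2 = 4
Total = 2 + 2 + 4 + 1 + 5 + 3 + 5 + 5 + 6 + 4 = 37

37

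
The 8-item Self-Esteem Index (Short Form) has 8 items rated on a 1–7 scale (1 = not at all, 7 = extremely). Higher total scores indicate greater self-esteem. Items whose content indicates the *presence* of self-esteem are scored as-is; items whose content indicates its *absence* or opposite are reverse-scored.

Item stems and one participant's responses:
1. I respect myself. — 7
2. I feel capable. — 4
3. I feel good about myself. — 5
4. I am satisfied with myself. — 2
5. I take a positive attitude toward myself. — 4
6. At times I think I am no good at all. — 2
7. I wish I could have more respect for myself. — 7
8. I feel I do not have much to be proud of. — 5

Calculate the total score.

Items 6, 7, 8 describe the absence/opposite of self-esteem → reverse-score.
on a 1–7 scale, reversed = 8 − raw.
  item 1: 7
  item 2: 4
  item 3: 5
  item 4: 2
  item 5: 4
  item 6: 8 − 2 = 6
  item 7: 8 − 7 = 1
  item 8: 8 − 5 = 3
Total = 7 + 4 + 5 + 2 + 4 + 6 + 1 + 3 = 32

32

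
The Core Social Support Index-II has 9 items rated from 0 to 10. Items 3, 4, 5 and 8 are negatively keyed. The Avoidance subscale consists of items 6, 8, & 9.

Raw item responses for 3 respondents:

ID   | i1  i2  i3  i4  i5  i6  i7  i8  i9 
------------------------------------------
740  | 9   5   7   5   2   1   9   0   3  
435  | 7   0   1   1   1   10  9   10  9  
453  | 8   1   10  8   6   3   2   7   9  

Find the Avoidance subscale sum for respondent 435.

19

Respondent 435 raw: 7, 0, 1, 1, 1, 10, 9, 10, 9.
Avoidance items: 6, 8, 9.
Reverse-coded (reverse-coded value = 10 − response):
  item 6: 10
  item 8: 10 − 10 = 0
  item 9: 9
Sum = 10 + 0 + 9 = 19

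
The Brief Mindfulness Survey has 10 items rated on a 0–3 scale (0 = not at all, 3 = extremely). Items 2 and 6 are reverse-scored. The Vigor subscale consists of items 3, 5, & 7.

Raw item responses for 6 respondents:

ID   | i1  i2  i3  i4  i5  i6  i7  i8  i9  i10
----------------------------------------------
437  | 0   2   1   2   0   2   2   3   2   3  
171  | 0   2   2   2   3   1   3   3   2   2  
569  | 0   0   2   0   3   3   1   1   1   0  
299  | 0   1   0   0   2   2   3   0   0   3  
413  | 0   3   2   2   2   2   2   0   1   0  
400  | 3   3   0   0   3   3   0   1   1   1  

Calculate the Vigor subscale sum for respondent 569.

Respondent 569 raw: 0, 0, 2, 0, 3, 3, 1, 1, 1, 0.
Vigor items: 3, 5, 7.
Reverse-coded (on a 0–3 scale, reversed = 3 − raw):
  item 3: 2
  item 5: 3
  item 7: 1
Sum = 2 + 3 + 1 = 6

6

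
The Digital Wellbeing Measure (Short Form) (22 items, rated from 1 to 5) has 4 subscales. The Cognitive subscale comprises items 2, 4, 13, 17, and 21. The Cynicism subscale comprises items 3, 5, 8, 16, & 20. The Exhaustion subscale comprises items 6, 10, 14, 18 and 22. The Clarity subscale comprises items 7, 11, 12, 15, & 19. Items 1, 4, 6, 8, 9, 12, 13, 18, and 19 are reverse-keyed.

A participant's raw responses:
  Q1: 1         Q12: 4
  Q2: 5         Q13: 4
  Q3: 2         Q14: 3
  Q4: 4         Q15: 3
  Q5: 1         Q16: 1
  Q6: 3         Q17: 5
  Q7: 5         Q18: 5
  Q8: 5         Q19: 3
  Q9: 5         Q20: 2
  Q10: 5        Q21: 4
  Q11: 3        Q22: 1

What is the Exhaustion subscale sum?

13

Exhaustion items: 6, 10, 14, 18, 22.
Of these, items 6 & 18 are reverse-keyed; on a 1–5 scale, reversed = 6 − raw.
  item 6: 6 − 3 = 3
  item 10: 5
  item 14: 3
  item 18: 6 − 5 = 1
  item 22: 1
Sum = 3 + 5 + 3 + 1 + 1 = 13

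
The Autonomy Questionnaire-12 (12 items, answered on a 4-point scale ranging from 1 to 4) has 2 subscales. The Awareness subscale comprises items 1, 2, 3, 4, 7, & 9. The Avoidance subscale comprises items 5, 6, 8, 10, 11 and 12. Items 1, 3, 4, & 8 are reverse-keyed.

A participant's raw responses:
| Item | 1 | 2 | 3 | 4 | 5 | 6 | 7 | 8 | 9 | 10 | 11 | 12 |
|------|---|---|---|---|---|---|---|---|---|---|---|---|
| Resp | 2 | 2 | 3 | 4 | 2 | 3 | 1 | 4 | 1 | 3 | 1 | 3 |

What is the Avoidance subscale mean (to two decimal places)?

2.17

Avoidance items: 5, 6, 8, 10, 11, 12.
Of these, item 8 is reverse-keyed; on a 1–4 scale, reversed = 5 − raw.
  item 5: 2
  item 6: 3
  item 8: 5 − 4 = 1
  item 10: 3
  item 11: 1
  item 12: 3
Sum = 2 + 3 + 1 + 3 + 1 + 3 = 13
Mean = 13 / 6 = 2.17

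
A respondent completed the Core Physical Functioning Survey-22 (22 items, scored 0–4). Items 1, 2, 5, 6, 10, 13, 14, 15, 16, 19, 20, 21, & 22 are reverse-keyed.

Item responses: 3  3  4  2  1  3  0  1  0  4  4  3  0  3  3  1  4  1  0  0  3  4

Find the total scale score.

43

Raw sum = 47. Reverse-keyed items: 1, 2, 5, 6, 10, 13, 14, 15, 16, 19, 20, 21, 22; their raw sum = 28.
Each reversal replaces raw with 4 − raw, changing the total by 4 − 2·raw per item.
Total = 47 + 13·4 − 2·28 = 47 + 52 − 56 = 43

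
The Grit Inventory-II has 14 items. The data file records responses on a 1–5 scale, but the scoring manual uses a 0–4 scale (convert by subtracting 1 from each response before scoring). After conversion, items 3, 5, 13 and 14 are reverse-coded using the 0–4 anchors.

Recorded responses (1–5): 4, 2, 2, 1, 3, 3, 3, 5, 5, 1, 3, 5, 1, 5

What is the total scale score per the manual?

31

Convert to 0–4: 3, 1, 1, 0, 2, 2, 2, 4, 4, 0, 2, 4, 0, 4
Reverse-coded (reversed = (0+4) − raw = 4 − raw):
  item 3: 4 − 1 = 3
  item 5: 4 − 2 = 2
  item 13: 4 − 0 = 4
  item 14: 4 − 4 = 0
Scored: 3, 1, 3, 0, 2, 2, 2, 4, 4, 0, 2, 4, 4, 0
Total = 31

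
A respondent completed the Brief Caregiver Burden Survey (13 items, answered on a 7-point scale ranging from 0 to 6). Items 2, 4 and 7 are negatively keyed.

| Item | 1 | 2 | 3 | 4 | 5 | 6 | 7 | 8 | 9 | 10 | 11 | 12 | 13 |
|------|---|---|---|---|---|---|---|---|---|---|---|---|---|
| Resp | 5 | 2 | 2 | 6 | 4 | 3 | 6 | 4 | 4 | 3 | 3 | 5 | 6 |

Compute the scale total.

Reverse-coded items (on a 0–6 scale, reversed = 6 − raw):
  item 2: 6 − 2 = 4
  item 4: 6 − 6 = 0
  item 7: 6 − 6 = 0
Scored responses: 5, 4, 2, 0, 4, 3, 0, 4, 4, 3, 3, 5, 6
Total = 5 + 4 + 2 + 0 + 4 + 3 + 0 + 4 + 4 + 3 + 3 + 5 + 6 = 43

43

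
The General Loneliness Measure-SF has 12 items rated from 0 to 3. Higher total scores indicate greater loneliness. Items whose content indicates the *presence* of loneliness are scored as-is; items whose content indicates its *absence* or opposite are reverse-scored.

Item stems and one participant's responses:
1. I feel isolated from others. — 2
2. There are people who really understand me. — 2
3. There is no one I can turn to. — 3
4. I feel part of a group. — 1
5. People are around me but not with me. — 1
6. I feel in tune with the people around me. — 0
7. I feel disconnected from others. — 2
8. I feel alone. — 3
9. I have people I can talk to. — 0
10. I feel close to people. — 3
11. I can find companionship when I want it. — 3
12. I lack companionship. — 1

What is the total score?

21

Items 2, 4, 6, 9, 10, 11 describe the absence/opposite of loneliness → reverse-score.
reverse-coded value = 3 − response.
  item 1: 2
  item 2: 3 − 2 = 1
  item 3: 3
  item 4: 3 − 1 = 2
  item 5: 1
  item 6: 3 − 0 = 3
  item 7: 2
  item 8: 3
  item 9: 3 − 0 = 3
  item 10: 3 − 3 = 0
  item 11: 3 − 3 = 0
  item 12: 1
Total = 2 + 1 + 3 + 2 + 1 + 3 + 2 + 3 + 3 + 0 + 0 + 1 = 21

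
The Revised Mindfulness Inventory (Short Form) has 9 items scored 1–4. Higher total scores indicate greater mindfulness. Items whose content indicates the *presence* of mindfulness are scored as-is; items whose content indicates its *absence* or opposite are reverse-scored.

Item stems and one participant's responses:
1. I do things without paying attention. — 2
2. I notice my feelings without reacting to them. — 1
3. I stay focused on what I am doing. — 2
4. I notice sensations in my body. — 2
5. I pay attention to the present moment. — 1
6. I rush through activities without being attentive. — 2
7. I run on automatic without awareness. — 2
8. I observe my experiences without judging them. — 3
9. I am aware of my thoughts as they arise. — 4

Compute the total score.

22

Items 1, 6, 7 describe the absence/opposite of mindfulness → reverse-score.
reversed = (1+4) − raw = 5 − raw.
  item 1: 5 − 2 = 3
  item 2: 1
  item 3: 2
  item 4: 2
  item 5: 1
  item 6: 5 − 2 = 3
  item 7: 5 − 2 = 3
  item 8: 3
  item 9: 4
Total = 3 + 1 + 2 + 2 + 1 + 3 + 3 + 3 + 4 = 22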